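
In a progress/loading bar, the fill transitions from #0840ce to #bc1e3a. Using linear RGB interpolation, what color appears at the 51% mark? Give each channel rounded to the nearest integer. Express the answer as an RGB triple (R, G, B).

#0840ce → (8, 64, 206); #bc1e3a → (188, 30, 58).
51% corresponds to t = 0.51.
R = 8 + 0.51 × (188 − 8) = 8 + 0.51 × 180 = 99.8 → 100
G = 64 + 0.51 × (30 − 64) = 64 + 0.51 × -34 = 46.66 → 47
B = 206 + 0.51 × (58 − 206) = 206 + 0.51 × -148 = 130.52 → 131

(100, 47, 131)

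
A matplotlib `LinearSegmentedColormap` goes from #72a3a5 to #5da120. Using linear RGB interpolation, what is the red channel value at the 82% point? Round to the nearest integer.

R₁ = 114 (from #72a3a5), R₂ = 93 (from #5da120).
R = 114 + 0.82 × (93 − 114) = 96.78 → 97

97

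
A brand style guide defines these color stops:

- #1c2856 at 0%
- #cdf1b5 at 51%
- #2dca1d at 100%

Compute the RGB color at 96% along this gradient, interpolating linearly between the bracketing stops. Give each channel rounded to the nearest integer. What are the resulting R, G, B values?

(58, 205, 41)

96% lies between the 51% and 100% stops, so the local fraction is t = (96 − 51)/(100 − 51) = 45/49 ≈ 0.9184.
#cdf1b5 → (205, 241, 181); #2dca1d → (45, 202, 29).
R = 205 + 0.9184 × (45 − 205) = 58.056 → 58
G = 241 + 0.9184 × (202 − 241) = 205.182 → 205
B = 181 + 0.9184 × (29 − 181) = 41.403 → 41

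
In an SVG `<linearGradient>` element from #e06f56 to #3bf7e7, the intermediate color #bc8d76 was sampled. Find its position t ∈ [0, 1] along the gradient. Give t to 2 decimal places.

0.22

Invert the lerp on the R channel (largest span, 165): t = (188 − 224) / (59 − 224) = -36/-165 = 0.21818.
Check on G: (141 − 111)/(247 − 111) = 0.2206 ✓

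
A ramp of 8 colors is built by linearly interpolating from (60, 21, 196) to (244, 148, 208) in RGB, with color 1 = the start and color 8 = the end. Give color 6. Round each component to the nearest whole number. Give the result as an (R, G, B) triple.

With 8 swatches and endpoints inclusive, swatch 6 sits at t = (6 − 1)/(8 − 1) = 5/7 ≈ 0.7143.
R = 60 + 0.7143 × (244 − 60) = 191.431 → 191
G = 21 + 0.7143 × (148 − 21) = 111.716 → 112
B = 196 + 0.7143 × (208 − 196) = 204.572 → 205

(191, 112, 205)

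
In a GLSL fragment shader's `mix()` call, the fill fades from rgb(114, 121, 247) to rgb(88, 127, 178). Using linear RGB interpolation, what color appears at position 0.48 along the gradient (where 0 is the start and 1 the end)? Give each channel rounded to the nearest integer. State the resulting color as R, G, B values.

R = 114 + 0.48 × (88 − 114) = 114 + 0.48 × -26 = 101.52 → 102
G = 121 + 0.48 × (127 − 121) = 121 + 0.48 × 6 = 123.88 → 124
B = 247 + 0.48 × (178 − 247) = 247 + 0.48 × -69 = 213.88 → 214
So the blended color is (102, 124, 214), about #667cd6.

(102, 124, 214)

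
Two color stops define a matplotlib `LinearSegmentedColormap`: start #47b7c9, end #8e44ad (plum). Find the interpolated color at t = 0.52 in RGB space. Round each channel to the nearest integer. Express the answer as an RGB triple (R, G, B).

#47b7c9 → (71, 183, 201); #8e44ad → (142, 68, 173).
R = 71 + 0.52 × (142 − 71) = 71 + 0.52 × 71 = 107.92 → 108
G = 183 + 0.52 × (68 − 183) = 183 + 0.52 × -115 = 123.2 → 123
B = 201 + 0.52 × (173 − 201) = 201 + 0.52 × -28 = 186.44 → 186

(108, 123, 186)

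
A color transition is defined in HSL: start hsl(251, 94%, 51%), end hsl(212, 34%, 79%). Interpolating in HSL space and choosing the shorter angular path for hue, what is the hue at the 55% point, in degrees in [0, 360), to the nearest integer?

Hue arc: Δh = 212 − 251 = -39° (|Δh| ≤ 180, already the shorter path).
H = 251 + 0.55 × (-39) = 229.55 → 230°

230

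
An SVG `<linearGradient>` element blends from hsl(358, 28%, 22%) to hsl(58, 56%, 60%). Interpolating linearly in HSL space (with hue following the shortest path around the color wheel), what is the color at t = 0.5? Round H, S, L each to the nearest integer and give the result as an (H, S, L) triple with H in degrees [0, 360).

Hue: 58 − 358 = -300°, but |-300| > 180 so the shorter arc goes the other way: Δh = -300 + 360 = 60°.
H = 358 + 0.5 × (60) = 388 → 388 → 388 mod 360 = 28°
S = 28 + 0.5 × (56 − 28) = 42 → 42%
L = 22 + 0.5 × (60 − 22) = 41 → 41%

(28, 42, 41)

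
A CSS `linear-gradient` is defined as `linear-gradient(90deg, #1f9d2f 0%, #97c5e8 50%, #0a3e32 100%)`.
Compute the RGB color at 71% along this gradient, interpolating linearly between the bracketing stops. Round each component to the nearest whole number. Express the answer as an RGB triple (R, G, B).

71% lies between the 50% and 100% stops, so the local fraction is t = (71 − 50)/(100 − 50) = 21/50 ≈ 0.42.
#97c5e8 → (151, 197, 232); #0a3e32 → (10, 62, 50).
R = 151 + 0.42 × (10 − 151) = 91.78 → 92
G = 197 + 0.42 × (62 − 197) = 140.3 → 140
B = 232 + 0.42 × (50 − 232) = 155.56 → 156

(92, 140, 156)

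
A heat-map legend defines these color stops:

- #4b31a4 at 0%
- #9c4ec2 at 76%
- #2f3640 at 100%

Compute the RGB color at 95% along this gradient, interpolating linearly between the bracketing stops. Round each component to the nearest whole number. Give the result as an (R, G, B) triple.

(70, 59, 91)

95% lies between the 76% and 100% stops, so the local fraction is t = (95 − 76)/(100 − 76) = 19/24 ≈ 0.7917.
#9c4ec2 → (156, 78, 194); #2f3640 → (47, 54, 64).
R = 156 + 0.7917 × (47 − 156) = 69.705 → 70
G = 78 + 0.7917 × (54 − 78) = 58.999 → 59
B = 194 + 0.7917 × (64 − 194) = 91.079 → 91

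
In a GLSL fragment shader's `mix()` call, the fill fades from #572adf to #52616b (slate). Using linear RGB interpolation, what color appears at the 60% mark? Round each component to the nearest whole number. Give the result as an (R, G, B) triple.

(84, 75, 153)

#572adf → (87, 42, 223); #52616b → (82, 97, 107).
60% corresponds to t = 0.6.
R = 87 + 0.6 × (82 − 87) = 87 + 0.6 × -5 = 84 → 84
G = 42 + 0.6 × (97 − 42) = 42 + 0.6 × 55 = 75 → 75
B = 223 + 0.6 × (107 − 223) = 223 + 0.6 × -116 = 153.4 → 153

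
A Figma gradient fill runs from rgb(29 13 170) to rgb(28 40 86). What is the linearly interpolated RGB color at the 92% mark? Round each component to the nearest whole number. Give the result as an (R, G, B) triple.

92% corresponds to t = 0.92.
R = 29 + 0.92 × (28 − 29) = 29 + 0.92 × -1 = 28.08 → 28
G = 13 + 0.92 × (40 − 13) = 13 + 0.92 × 27 = 37.84 → 38
B = 170 + 0.92 × (86 − 170) = 170 + 0.92 × -84 = 92.72 → 93

(28, 38, 93)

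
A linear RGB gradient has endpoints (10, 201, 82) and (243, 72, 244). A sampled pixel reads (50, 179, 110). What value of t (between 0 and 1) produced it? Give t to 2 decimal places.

0.17

Invert the lerp on the R channel (largest span, 233): t = (50 − 10) / (243 − 10) = 40/233 = 0.17167.
Check on G: (179 − 201)/(72 − 201) = 0.1705 ✓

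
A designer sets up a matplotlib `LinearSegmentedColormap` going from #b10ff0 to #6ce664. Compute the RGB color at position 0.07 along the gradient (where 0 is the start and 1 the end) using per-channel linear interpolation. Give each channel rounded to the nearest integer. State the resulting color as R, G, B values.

#b10ff0 → (177, 15, 240); #6ce664 → (108, 230, 100).
R = 177 + 0.07 × (108 − 177) = 177 + 0.07 × -69 = 172.17 → 172
G = 15 + 0.07 × (230 − 15) = 15 + 0.07 × 215 = 30.05 → 30
B = 240 + 0.07 × (100 − 240) = 240 + 0.07 × -140 = 230.2 → 230

(172, 30, 230)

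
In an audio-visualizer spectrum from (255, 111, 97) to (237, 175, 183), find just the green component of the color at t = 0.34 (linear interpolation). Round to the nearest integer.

G = 111 + 0.34 × (175 − 111) = 132.76 → 133

133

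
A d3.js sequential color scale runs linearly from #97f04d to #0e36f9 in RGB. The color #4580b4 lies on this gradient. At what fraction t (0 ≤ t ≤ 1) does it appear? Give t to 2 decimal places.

0.60

Invert the lerp on the G channel (largest span, 186): t = (128 − 240) / (54 − 240) = -112/-186 = 0.60215.
Check on R: (69 − 151)/(14 − 151) = 0.5985 ✓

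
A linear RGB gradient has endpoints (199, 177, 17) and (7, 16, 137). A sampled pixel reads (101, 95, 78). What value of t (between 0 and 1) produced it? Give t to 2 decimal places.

0.51

Invert the lerp on the R channel (largest span, 192): t = (101 − 199) / (7 − 199) = -98/-192 = 0.51042.
Check on G: (95 − 177)/(16 − 177) = 0.5093 ✓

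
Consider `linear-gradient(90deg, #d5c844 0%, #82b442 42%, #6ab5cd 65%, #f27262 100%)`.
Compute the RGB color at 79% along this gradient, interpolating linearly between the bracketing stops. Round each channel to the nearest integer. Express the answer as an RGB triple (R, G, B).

(160, 154, 162)

79% lies between the 65% and 100% stops, so the local fraction is t = (79 − 65)/(100 − 65) = 14/35 ≈ 0.4.
#6ab5cd → (106, 181, 205); #f27262 → (242, 114, 98).
R = 106 + 0.4 × (242 − 106) = 160.4 → 160
G = 181 + 0.4 × (114 − 181) = 154.2 → 154
B = 205 + 0.4 × (98 − 205) = 162.2 → 162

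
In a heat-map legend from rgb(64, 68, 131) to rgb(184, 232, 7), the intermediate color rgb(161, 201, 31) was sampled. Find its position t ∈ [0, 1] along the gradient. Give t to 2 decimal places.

0.81

Invert the lerp on the G channel (largest span, 164): t = (201 − 68) / (232 − 68) = 133/164 = 0.81098.
Check on R: (161 − 64)/(184 − 64) = 0.8083 ✓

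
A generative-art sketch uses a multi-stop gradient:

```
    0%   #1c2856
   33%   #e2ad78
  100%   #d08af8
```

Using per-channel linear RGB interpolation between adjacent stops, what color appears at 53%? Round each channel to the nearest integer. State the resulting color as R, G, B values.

53% lies between the 33% and 100% stops, so the local fraction is t = (53 − 33)/(100 − 33) = 20/67 ≈ 0.2985.
#e2ad78 → (226, 173, 120); #d08af8 → (208, 138, 248).
R = 226 + 0.2985 × (208 − 226) = 220.627 → 221
G = 173 + 0.2985 × (138 − 173) = 162.553 → 163
B = 120 + 0.2985 × (248 − 120) = 158.208 → 158

(221, 163, 158)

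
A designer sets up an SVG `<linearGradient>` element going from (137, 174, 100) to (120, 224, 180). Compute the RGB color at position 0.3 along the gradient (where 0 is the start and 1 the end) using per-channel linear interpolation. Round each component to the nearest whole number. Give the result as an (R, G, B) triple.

R = 137 + 0.3 × (120 − 137) = 137 + 0.3 × -17 = 131.9 → 132
G = 174 + 0.3 × (224 − 174) = 174 + 0.3 × 50 = 189 → 189
B = 100 + 0.3 × (180 − 100) = 100 + 0.3 × 80 = 124 → 124

(132, 189, 124)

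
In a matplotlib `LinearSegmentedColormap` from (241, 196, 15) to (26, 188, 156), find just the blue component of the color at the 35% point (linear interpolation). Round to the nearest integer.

64

B = 15 + 0.35 × (156 − 15) = 64.35 → 64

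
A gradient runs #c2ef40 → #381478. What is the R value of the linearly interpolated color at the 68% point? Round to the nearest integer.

R₁ = 194 (from #c2ef40), R₂ = 56 (from #381478).
R = 194 + 0.68 × (56 − 194) = 100.16 → 100

100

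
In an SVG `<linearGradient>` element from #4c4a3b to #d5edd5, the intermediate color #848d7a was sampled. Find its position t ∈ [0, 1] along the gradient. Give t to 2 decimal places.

Invert the lerp on the G channel (largest span, 163): t = (141 − 74) / (237 − 74) = 67/163 = 0.41104.
Check on R: (132 − 76)/(213 − 76) = 0.4088 ✓

0.41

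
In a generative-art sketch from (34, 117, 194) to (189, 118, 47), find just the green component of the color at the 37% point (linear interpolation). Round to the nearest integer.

G = 117 + 0.37 × (118 − 117) = 117.37 → 117

117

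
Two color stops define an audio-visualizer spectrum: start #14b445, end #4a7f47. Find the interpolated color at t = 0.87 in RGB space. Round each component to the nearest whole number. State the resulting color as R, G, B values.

(67, 134, 71)

#14b445 → (20, 180, 69); #4a7f47 → (74, 127, 71).
R = 20 + 0.87 × (74 − 20) = 20 + 0.87 × 54 = 66.98 → 67
G = 180 + 0.87 × (127 − 180) = 180 + 0.87 × -53 = 133.89 → 134
B = 69 + 0.87 × (71 − 69) = 69 + 0.87 × 2 = 70.74 → 71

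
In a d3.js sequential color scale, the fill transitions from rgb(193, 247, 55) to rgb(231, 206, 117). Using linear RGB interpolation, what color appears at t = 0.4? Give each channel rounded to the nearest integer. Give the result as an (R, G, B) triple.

(208, 231, 80)

R = 193 + 0.4 × (231 − 193) = 193 + 0.4 × 38 = 208.2 → 208
G = 247 + 0.4 × (206 − 247) = 247 + 0.4 × -41 = 230.6 → 231
B = 55 + 0.4 × (117 − 55) = 55 + 0.4 × 62 = 79.8 → 80
So the blended color is (208, 231, 80), about #d0e750.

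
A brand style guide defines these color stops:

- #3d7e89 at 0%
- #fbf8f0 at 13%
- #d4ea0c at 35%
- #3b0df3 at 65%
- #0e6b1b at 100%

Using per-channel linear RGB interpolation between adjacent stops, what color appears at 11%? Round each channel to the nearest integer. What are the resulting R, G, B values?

11% lies between the 0% and 13% stops, so the local fraction is t = (11 − 0)/(13 − 0) = 11/13 ≈ 0.8462.
#3d7e89 → (61, 126, 137); #fbf8f0 → (251, 248, 240).
R = 61 + 0.8462 × (251 − 61) = 221.778 → 222
G = 126 + 0.8462 × (248 − 126) = 229.236 → 229
B = 137 + 0.8462 × (240 − 137) = 224.159 → 224

(222, 229, 224)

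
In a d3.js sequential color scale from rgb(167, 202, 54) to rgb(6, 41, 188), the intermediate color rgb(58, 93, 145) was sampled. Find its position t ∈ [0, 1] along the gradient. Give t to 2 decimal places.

Invert the lerp on the R channel (largest span, 161): t = (58 − 167) / (6 − 167) = -109/-161 = 0.67702.
Check on G: (93 − 202)/(41 − 202) = 0.677 ✓

0.68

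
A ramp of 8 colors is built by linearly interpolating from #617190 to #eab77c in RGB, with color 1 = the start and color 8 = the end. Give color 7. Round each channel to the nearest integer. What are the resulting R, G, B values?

(214, 173, 127)

With 8 swatches and endpoints inclusive, swatch 7 sits at t = (7 − 1)/(8 − 1) = 6/7 ≈ 0.8571.
#617190 → (97, 113, 144); #eab77c → (234, 183, 124).
R = 97 + 0.8571 × (234 − 97) = 214.423 → 214
G = 113 + 0.8571 × (183 − 113) = 172.997 → 173
B = 144 + 0.8571 × (124 − 144) = 126.858 → 127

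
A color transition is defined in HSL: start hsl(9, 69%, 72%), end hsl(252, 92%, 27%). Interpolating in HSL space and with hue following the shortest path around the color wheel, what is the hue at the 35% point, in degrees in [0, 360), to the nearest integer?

Hue: 252 − 9 = 243°, but |243| > 180 so the shorter arc goes the other way: Δh = 243 − 360 = -117°.
H = 9 + 0.35 × (-117) = -31.95 → -32 → -32 mod 360 = 328°

328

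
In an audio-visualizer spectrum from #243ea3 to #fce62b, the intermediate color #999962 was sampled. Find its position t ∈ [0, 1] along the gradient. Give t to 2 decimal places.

0.54

Invert the lerp on the R channel (largest span, 216): t = (153 − 36) / (252 − 36) = 117/216 = 0.54167.
Check on G: (153 − 62)/(230 − 62) = 0.5417 ✓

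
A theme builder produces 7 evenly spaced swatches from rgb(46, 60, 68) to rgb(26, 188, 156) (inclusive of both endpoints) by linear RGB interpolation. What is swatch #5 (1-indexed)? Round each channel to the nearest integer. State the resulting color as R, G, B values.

(33, 145, 127)

With 7 swatches and endpoints inclusive, swatch 5 sits at t = (5 − 1)/(7 − 1) = 4/6 ≈ 0.6667.
R = 46 + 0.6667 × (26 − 46) = 32.666 → 33
G = 60 + 0.6667 × (188 − 60) = 145.338 → 145
B = 68 + 0.6667 × (156 − 68) = 126.67 → 127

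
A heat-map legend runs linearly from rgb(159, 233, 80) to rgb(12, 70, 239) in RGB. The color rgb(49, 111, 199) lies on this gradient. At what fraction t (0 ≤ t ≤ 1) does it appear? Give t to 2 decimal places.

Invert the lerp on the G channel (largest span, 163): t = (111 − 233) / (70 − 233) = -122/-163 = 0.74847.
Check on R: (49 − 159)/(12 − 159) = 0.7483 ✓

0.75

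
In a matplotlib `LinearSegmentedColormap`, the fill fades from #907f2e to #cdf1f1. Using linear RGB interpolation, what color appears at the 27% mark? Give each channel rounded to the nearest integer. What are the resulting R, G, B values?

(160, 158, 99)

#907f2e → (144, 127, 46); #cdf1f1 → (205, 241, 241).
27% corresponds to t = 0.27.
R = 144 + 0.27 × (205 − 144) = 144 + 0.27 × 61 = 160.47 → 160
G = 127 + 0.27 × (241 − 127) = 127 + 0.27 × 114 = 157.78 → 158
B = 46 + 0.27 × (241 − 46) = 46 + 0.27 × 195 = 98.65 → 99
So the blended color is (160, 158, 99), about #a09e63.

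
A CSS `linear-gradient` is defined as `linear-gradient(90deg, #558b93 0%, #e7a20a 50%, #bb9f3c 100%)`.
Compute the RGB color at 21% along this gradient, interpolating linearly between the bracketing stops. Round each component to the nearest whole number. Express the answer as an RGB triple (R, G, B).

(146, 149, 89)

21% lies between the 0% and 50% stops, so the local fraction is t = (21 − 0)/(50 − 0) = 21/50 ≈ 0.42.
#558b93 → (85, 139, 147); #e7a20a → (231, 162, 10).
R = 85 + 0.42 × (231 − 85) = 146.32 → 146
G = 139 + 0.42 × (162 − 139) = 148.66 → 149
B = 147 + 0.42 × (10 − 147) = 89.46 → 89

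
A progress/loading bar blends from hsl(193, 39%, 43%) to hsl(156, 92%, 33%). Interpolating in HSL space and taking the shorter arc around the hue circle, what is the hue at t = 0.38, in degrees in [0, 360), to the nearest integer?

179

Hue arc: Δh = 156 − 193 = -37° (|Δh| ≤ 180, already the shorter path).
H = 193 + 0.38 × (-37) = 178.94 → 179°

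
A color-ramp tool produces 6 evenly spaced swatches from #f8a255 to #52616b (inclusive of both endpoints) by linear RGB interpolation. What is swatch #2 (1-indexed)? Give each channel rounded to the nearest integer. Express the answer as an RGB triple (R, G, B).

(215, 149, 89)

With 6 swatches and endpoints inclusive, swatch 2 sits at t = (2 − 1)/(6 − 1) = 1/5 ≈ 0.2.
#f8a255 → (248, 162, 85); #52616b → (82, 97, 107).
R = 248 + 0.2 × (82 − 248) = 214.8 → 215
G = 162 + 0.2 × (97 − 162) = 149 → 149
B = 85 + 0.2 × (107 − 85) = 89.4 → 89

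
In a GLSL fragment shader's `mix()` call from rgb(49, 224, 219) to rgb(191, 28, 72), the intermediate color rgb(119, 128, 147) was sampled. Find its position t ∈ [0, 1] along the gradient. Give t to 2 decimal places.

Invert the lerp on the G channel (largest span, 196): t = (128 − 224) / (28 − 224) = -96/-196 = 0.4898.
Check on R: (119 − 49)/(191 − 49) = 0.493 ✓

0.49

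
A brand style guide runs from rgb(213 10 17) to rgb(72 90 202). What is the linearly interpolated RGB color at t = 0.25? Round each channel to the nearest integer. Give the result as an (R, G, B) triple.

R = 213 + 0.25 × (72 − 213) = 213 + 0.25 × -141 = 177.75 → 178
G = 10 + 0.25 × (90 − 10) = 10 + 0.25 × 80 = 30 → 30
B = 17 + 0.25 × (202 − 17) = 17 + 0.25 × 185 = 63.25 → 63

(178, 30, 63)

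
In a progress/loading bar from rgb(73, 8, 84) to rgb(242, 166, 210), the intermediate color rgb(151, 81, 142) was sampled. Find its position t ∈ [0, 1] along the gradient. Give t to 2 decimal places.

0.46

Invert the lerp on the R channel (largest span, 169): t = (151 − 73) / (242 − 73) = 78/169 = 0.46154.
Check on G: (81 − 8)/(166 − 8) = 0.462 ✓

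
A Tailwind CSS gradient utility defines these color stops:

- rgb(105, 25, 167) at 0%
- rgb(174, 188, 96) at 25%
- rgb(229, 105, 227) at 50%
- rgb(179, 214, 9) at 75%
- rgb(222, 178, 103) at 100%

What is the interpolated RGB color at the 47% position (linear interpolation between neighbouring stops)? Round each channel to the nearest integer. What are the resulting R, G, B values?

47% lies between the 25% and 50% stops, so the local fraction is t = (47 − 25)/(50 − 25) = 22/25 ≈ 0.88.
R = 174 + 0.88 × (229 − 174) = 222.4 → 222
G = 188 + 0.88 × (105 − 188) = 114.96 → 115
B = 96 + 0.88 × (227 − 96) = 211.28 → 211

(222, 115, 211)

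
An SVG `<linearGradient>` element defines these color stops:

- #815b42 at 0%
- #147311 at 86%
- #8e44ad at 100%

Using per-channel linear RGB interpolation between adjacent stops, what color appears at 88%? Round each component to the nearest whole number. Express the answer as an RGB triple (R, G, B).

(37, 108, 39)

88% lies between the 86% and 100% stops, so the local fraction is t = (88 − 86)/(100 − 86) = 2/14 ≈ 0.1429.
#147311 → (20, 115, 17); #8e44ad → (142, 68, 173).
R = 20 + 0.1429 × (142 − 20) = 37.434 → 37
G = 115 + 0.1429 × (68 − 115) = 108.284 → 108
B = 17 + 0.1429 × (173 − 17) = 39.292 → 39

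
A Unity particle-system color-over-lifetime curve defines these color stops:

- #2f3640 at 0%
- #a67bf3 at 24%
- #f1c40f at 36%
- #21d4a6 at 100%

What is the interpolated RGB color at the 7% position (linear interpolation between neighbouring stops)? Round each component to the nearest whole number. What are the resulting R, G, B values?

7% lies between the 0% and 24% stops, so the local fraction is t = (7 − 0)/(24 − 0) = 7/24 ≈ 0.2917.
#2f3640 → (47, 54, 64); #a67bf3 → (166, 123, 243).
R = 47 + 0.2917 × (166 − 47) = 81.712 → 82
G = 54 + 0.2917 × (123 − 54) = 74.127 → 74
B = 64 + 0.2917 × (243 − 64) = 116.214 → 116

(82, 74, 116)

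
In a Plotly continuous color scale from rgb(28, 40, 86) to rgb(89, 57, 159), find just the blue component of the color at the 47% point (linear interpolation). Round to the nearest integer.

B = 86 + 0.47 × (159 − 86) = 120.31 → 120

120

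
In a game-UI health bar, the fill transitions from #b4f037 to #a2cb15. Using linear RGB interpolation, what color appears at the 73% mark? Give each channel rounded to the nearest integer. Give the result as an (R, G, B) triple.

(167, 213, 30)

#b4f037 → (180, 240, 55); #a2cb15 → (162, 203, 21).
73% corresponds to t = 0.73.
R = 180 + 0.73 × (162 − 180) = 180 + 0.73 × -18 = 166.86 → 167
G = 240 + 0.73 × (203 − 240) = 240 + 0.73 × -37 = 212.99 → 213
B = 55 + 0.73 × (21 − 55) = 55 + 0.73 × -34 = 30.18 → 30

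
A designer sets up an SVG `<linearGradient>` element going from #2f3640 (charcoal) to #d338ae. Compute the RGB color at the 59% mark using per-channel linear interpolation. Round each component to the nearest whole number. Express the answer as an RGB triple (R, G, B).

#2f3640 → (47, 54, 64); #d338ae → (211, 56, 174).
59% corresponds to t = 0.59.
R = 47 + 0.59 × (211 − 47) = 47 + 0.59 × 164 = 143.76 → 144
G = 54 + 0.59 × (56 − 54) = 54 + 0.59 × 2 = 55.18 → 55
B = 64 + 0.59 × (174 − 64) = 64 + 0.59 × 110 = 128.9 → 129
So the blended color is (144, 55, 129), about #903781.

(144, 55, 129)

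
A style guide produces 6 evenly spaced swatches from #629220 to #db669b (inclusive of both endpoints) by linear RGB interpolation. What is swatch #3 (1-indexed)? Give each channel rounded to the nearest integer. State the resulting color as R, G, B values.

(146, 128, 81)

With 6 swatches and endpoints inclusive, swatch 3 sits at t = (3 − 1)/(6 − 1) = 2/5 ≈ 0.4.
#629220 → (98, 146, 32); #db669b → (219, 102, 155).
R = 98 + 0.4 × (219 − 98) = 146.4 → 146
G = 146 + 0.4 × (102 − 146) = 128.4 → 128
B = 32 + 0.4 × (155 − 32) = 81.2 → 81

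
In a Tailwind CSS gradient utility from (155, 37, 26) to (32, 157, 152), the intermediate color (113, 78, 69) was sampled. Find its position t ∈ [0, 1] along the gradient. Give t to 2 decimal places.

0.34

Invert the lerp on the B channel (largest span, 126): t = (69 − 26) / (152 − 26) = 43/126 = 0.34127.
Check on R: (113 − 155)/(32 − 155) = 0.3415 ✓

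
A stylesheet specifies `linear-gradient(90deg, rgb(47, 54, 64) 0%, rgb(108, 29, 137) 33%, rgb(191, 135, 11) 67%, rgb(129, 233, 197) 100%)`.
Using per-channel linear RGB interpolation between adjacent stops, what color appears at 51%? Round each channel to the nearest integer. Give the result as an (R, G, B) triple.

51% lies between the 33% and 67% stops, so the local fraction is t = (51 − 33)/(67 − 33) = 18/34 ≈ 0.5294.
R = 108 + 0.5294 × (191 − 108) = 151.94 → 152
G = 29 + 0.5294 × (135 − 29) = 85.116 → 85
B = 137 + 0.5294 × (11 − 137) = 70.296 → 70

(152, 85, 70)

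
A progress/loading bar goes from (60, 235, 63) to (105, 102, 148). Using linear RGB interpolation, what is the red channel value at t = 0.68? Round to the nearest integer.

91

R = 60 + 0.68 × (105 − 60) = 90.6 → 91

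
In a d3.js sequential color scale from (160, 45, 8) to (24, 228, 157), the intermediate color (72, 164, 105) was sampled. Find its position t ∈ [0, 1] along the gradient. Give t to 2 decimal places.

Invert the lerp on the G channel (largest span, 183): t = (164 − 45) / (228 − 45) = 119/183 = 0.65027.
Check on R: (72 − 160)/(24 − 160) = 0.6471 ✓

0.65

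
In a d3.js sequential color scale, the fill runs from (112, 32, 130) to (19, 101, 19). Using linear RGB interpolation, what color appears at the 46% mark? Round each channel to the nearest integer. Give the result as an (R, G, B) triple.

(69, 64, 79)

46% corresponds to t = 0.46.
R = 112 + 0.46 × (19 − 112) = 112 + 0.46 × -93 = 69.22 → 69
G = 32 + 0.46 × (101 − 32) = 32 + 0.46 × 69 = 63.74 → 64
B = 130 + 0.46 × (19 − 130) = 130 + 0.46 × -111 = 78.94 → 79
So the blended color is (69, 64, 79), about #45404f.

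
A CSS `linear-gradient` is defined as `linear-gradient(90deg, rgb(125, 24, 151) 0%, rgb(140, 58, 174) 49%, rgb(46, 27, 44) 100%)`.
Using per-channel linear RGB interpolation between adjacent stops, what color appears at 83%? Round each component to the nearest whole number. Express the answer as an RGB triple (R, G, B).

83% lies between the 49% and 100% stops, so the local fraction is t = (83 − 49)/(100 − 49) = 34/51 ≈ 0.6667.
R = 140 + 0.6667 × (46 − 140) = 77.33 → 77
G = 58 + 0.6667 × (27 − 58) = 37.332 → 37
B = 174 + 0.6667 × (44 − 174) = 87.329 → 87

(77, 37, 87)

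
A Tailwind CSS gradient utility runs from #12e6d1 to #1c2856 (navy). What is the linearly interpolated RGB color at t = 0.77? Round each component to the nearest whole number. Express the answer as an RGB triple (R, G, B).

#12e6d1 → (18, 230, 209); #1c2856 → (28, 40, 86).
R = 18 + 0.77 × (28 − 18) = 18 + 0.77 × 10 = 25.7 → 26
G = 230 + 0.77 × (40 − 230) = 230 + 0.77 × -190 = 83.7 → 84
B = 209 + 0.77 × (86 − 209) = 209 + 0.77 × -123 = 114.29 → 114

(26, 84, 114)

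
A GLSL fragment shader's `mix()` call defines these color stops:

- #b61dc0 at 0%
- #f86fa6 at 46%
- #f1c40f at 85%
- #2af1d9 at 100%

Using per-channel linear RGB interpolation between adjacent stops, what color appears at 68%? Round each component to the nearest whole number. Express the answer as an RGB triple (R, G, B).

68% lies between the 46% and 85% stops, so the local fraction is t = (68 − 46)/(85 − 46) = 22/39 ≈ 0.5641.
#f86fa6 → (248, 111, 166); #f1c40f → (241, 196, 15).
R = 248 + 0.5641 × (241 − 248) = 244.051 → 244
G = 111 + 0.5641 × (196 − 111) = 158.948 → 159
B = 166 + 0.5641 × (15 − 166) = 80.821 → 81

(244, 159, 81)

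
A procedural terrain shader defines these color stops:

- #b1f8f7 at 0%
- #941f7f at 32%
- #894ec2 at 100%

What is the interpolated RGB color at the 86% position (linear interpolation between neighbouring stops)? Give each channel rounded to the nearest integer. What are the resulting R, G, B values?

86% lies between the 32% and 100% stops, so the local fraction is t = (86 − 32)/(100 − 32) = 54/68 ≈ 0.7941.
#941f7f → (148, 31, 127); #894ec2 → (137, 78, 194).
R = 148 + 0.7941 × (137 − 148) = 139.265 → 139
G = 31 + 0.7941 × (78 − 31) = 68.323 → 68
B = 127 + 0.7941 × (194 − 127) = 180.205 → 180

(139, 68, 180)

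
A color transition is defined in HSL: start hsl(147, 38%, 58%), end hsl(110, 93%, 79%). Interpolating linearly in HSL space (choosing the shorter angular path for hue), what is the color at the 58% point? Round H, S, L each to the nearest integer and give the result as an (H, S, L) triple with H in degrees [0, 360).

Hue arc: Δh = 110 − 147 = -37° (|Δh| ≤ 180, already the shorter path).
H = 147 + 0.58 × (-37) = 125.54 → 126°
S = 38 + 0.58 × (93 − 38) = 69.9 → 70%
L = 58 + 0.58 × (79 − 58) = 70.18 → 70%

(126, 70, 70)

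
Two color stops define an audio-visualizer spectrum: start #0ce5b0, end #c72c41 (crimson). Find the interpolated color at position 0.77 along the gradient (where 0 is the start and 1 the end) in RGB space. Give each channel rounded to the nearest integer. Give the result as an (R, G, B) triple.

#0ce5b0 → (12, 229, 176); #c72c41 → (199, 44, 65).
R = 12 + 0.77 × (199 − 12) = 12 + 0.77 × 187 = 155.99 → 156
G = 229 + 0.77 × (44 − 229) = 229 + 0.77 × -185 = 86.55 → 87
B = 176 + 0.77 × (65 − 176) = 176 + 0.77 × -111 = 90.53 → 91

(156, 87, 91)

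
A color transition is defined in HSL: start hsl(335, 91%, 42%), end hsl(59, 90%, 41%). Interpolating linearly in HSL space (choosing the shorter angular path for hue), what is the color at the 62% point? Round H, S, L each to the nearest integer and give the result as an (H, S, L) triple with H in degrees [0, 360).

(27, 90, 41)

Hue: 59 − 335 = -276°, but |-276| > 180 so the shorter arc goes the other way: Δh = -276 + 360 = 84°.
H = 335 + 0.62 × (84) = 387.08 → 387 → 387 mod 360 = 27°
S = 91 + 0.62 × (90 − 91) = 90.38 → 90%
L = 42 + 0.62 × (41 − 42) = 41.38 → 41%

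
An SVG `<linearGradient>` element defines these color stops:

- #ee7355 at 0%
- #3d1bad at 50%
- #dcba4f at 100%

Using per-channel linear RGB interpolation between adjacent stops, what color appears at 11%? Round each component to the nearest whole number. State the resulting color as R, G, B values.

(199, 96, 104)

11% lies between the 0% and 50% stops, so the local fraction is t = (11 − 0)/(50 − 0) = 11/50 ≈ 0.22.
#ee7355 → (238, 115, 85); #3d1bad → (61, 27, 173).
R = 238 + 0.22 × (61 − 238) = 199.06 → 199
G = 115 + 0.22 × (27 − 115) = 95.64 → 96
B = 85 + 0.22 × (173 − 85) = 104.36 → 104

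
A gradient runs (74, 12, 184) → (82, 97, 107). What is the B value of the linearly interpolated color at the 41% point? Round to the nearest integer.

B = 184 + 0.41 × (107 − 184) = 152.43 → 152

152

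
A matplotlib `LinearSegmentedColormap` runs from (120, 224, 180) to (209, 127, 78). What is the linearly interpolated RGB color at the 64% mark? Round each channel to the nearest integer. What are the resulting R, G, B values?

(177, 162, 115)

64% corresponds to t = 0.64.
R = 120 + 0.64 × (209 − 120) = 120 + 0.64 × 89 = 176.96 → 177
G = 224 + 0.64 × (127 − 224) = 224 + 0.64 × -97 = 161.92 → 162
B = 180 + 0.64 × (78 − 180) = 180 + 0.64 × -102 = 114.72 → 115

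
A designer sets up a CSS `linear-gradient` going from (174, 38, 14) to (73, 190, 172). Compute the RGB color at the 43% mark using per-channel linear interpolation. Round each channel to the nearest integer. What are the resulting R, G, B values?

43% corresponds to t = 0.43.
R = 174 + 0.43 × (73 − 174) = 174 + 0.43 × -101 = 130.57 → 131
G = 38 + 0.43 × (190 − 38) = 38 + 0.43 × 152 = 103.36 → 103
B = 14 + 0.43 × (172 − 14) = 14 + 0.43 × 158 = 81.94 → 82

(131, 103, 82)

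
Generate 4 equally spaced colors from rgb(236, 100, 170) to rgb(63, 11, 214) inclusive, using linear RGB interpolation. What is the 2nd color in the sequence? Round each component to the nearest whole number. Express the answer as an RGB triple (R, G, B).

(178, 70, 185)

With 4 swatches and endpoints inclusive, swatch 2 sits at t = (2 − 1)/(4 − 1) = 1/3 ≈ 0.3333.
R = 236 + 0.3333 × (63 − 236) = 178.339 → 178
G = 100 + 0.3333 × (11 − 100) = 70.336 → 70
B = 170 + 0.3333 × (214 − 170) = 184.665 → 185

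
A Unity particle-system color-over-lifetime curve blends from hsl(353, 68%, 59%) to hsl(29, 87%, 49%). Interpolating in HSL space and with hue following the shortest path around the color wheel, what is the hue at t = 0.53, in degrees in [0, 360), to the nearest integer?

Hue: 29 − 353 = -324°, but |-324| > 180 so the shorter arc goes the other way: Δh = -324 + 360 = 36°.
H = 353 + 0.53 × (36) = 372.08 → 372 → 372 mod 360 = 12°

12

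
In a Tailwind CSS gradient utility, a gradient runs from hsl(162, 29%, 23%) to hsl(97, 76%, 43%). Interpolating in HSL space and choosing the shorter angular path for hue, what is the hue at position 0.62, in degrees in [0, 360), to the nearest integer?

122

Hue arc: Δh = 97 − 162 = -65° (|Δh| ≤ 180, already the shorter path).
H = 162 + 0.62 × (-65) = 121.7 → 122°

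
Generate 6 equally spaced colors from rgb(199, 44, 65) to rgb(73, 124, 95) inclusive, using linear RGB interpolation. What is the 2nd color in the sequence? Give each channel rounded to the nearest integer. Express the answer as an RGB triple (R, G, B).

With 6 swatches and endpoints inclusive, swatch 2 sits at t = (2 − 1)/(6 − 1) = 1/5 ≈ 0.2.
R = 199 + 0.2 × (73 − 199) = 173.8 → 174
G = 44 + 0.2 × (124 − 44) = 60 → 60
B = 65 + 0.2 × (95 − 65) = 71 → 71

(174, 60, 71)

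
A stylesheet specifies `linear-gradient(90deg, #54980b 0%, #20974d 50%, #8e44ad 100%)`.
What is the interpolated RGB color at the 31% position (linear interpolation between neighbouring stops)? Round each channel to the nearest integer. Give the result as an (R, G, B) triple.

31% lies between the 0% and 50% stops, so the local fraction is t = (31 − 0)/(50 − 0) = 31/50 ≈ 0.62.
#54980b → (84, 152, 11); #20974d → (32, 151, 77).
R = 84 + 0.62 × (32 − 84) = 51.76 → 52
G = 152 + 0.62 × (151 − 152) = 151.38 → 151
B = 11 + 0.62 × (77 − 11) = 51.92 → 52

(52, 151, 52)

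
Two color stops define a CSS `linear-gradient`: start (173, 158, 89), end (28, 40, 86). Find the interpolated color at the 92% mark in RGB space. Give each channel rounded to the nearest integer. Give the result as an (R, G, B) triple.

(40, 49, 86)

92% corresponds to t = 0.92.
R = 173 + 0.92 × (28 − 173) = 173 + 0.92 × -145 = 39.6 → 40
G = 158 + 0.92 × (40 − 158) = 158 + 0.92 × -118 = 49.44 → 49
B = 89 + 0.92 × (86 − 89) = 89 + 0.92 × -3 = 86.24 → 86
So the blended color is (40, 49, 86), about #283156.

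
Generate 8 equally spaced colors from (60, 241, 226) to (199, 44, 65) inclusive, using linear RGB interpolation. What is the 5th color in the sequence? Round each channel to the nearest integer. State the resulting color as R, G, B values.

With 8 swatches and endpoints inclusive, swatch 5 sits at t = (5 − 1)/(8 − 1) = 4/7 ≈ 0.5714.
R = 60 + 0.5714 × (199 − 60) = 139.425 → 139
G = 241 + 0.5714 × (44 − 241) = 128.434 → 128
B = 226 + 0.5714 × (65 − 226) = 134.005 → 134

(139, 128, 134)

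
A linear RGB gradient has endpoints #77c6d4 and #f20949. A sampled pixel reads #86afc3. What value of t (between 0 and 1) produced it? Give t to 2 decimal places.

Invert the lerp on the G channel (largest span, 189): t = (175 − 198) / (9 − 198) = -23/-189 = 0.12169.
Check on R: (134 − 119)/(242 − 119) = 0.122 ✓

0.12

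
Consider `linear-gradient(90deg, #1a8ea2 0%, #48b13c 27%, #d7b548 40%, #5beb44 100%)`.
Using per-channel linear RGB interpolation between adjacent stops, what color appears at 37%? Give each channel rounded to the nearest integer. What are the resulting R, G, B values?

37% lies between the 27% and 40% stops, so the local fraction is t = (37 − 27)/(40 − 27) = 10/13 ≈ 0.7692.
#48b13c → (72, 177, 60); #d7b548 → (215, 181, 72).
R = 72 + 0.7692 × (215 − 72) = 181.996 → 182
G = 177 + 0.7692 × (181 − 177) = 180.077 → 180
B = 60 + 0.7692 × (72 − 60) = 69.23 → 69

(182, 180, 69)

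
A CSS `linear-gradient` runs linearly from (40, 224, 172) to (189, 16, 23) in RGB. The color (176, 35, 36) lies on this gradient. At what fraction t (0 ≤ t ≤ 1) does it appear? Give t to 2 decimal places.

Invert the lerp on the G channel (largest span, 208): t = (35 − 224) / (16 − 224) = -189/-208 = 0.90865.
Check on R: (176 − 40)/(189 − 40) = 0.9128 ✓

0.91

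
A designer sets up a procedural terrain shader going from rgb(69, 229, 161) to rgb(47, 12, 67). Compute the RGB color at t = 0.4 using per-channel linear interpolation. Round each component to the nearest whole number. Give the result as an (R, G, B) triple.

(60, 142, 123)

R = 69 + 0.4 × (47 − 69) = 69 + 0.4 × -22 = 60.2 → 60
G = 229 + 0.4 × (12 − 229) = 229 + 0.4 × -217 = 142.2 → 142
B = 161 + 0.4 × (67 − 161) = 161 + 0.4 × -94 = 123.4 → 123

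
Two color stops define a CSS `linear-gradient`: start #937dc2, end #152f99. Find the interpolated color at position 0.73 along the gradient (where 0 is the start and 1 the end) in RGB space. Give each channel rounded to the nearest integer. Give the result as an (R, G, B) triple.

#937dc2 → (147, 125, 194); #152f99 → (21, 47, 153).
R = 147 + 0.73 × (21 − 147) = 147 + 0.73 × -126 = 55.02 → 55
G = 125 + 0.73 × (47 − 125) = 125 + 0.73 × -78 = 68.06 → 68
B = 194 + 0.73 × (153 − 194) = 194 + 0.73 × -41 = 164.07 → 164

(55, 68, 164)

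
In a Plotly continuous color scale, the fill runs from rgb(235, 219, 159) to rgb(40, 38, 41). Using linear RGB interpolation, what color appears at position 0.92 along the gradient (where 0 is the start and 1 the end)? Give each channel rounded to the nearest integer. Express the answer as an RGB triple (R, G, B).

(56, 52, 50)

R = 235 + 0.92 × (40 − 235) = 235 + 0.92 × -195 = 55.6 → 56
G = 219 + 0.92 × (38 − 219) = 219 + 0.92 × -181 = 52.48 → 52
B = 159 + 0.92 × (41 − 159) = 159 + 0.92 × -118 = 50.44 → 50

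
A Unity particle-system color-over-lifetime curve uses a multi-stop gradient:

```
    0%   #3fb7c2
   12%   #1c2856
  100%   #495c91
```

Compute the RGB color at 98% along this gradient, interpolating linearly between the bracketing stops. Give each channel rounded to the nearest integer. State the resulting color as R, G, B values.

(72, 91, 144)

98% lies between the 12% and 100% stops, so the local fraction is t = (98 − 12)/(100 − 12) = 86/88 ≈ 0.9773.
#1c2856 → (28, 40, 86); #495c91 → (73, 92, 145).
R = 28 + 0.9773 × (73 − 28) = 71.978 → 72
G = 40 + 0.9773 × (92 − 40) = 90.82 → 91
B = 86 + 0.9773 × (145 − 86) = 143.661 → 144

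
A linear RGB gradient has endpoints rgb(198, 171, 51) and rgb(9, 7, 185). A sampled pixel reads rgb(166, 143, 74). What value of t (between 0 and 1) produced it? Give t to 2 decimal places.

Invert the lerp on the R channel (largest span, 189): t = (166 − 198) / (9 − 198) = -32/-189 = 0.16931.
Check on G: (143 − 171)/(7 − 171) = 0.1707 ✓

0.17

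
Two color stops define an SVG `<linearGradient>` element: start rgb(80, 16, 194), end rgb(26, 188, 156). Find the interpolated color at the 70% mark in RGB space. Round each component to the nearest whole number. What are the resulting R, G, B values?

(42, 136, 167)

70% corresponds to t = 0.7.
R = 80 + 0.7 × (26 − 80) = 80 + 0.7 × -54 = 42.2 → 42
G = 16 + 0.7 × (188 − 16) = 16 + 0.7 × 172 = 136.4 → 136
B = 194 + 0.7 × (156 − 194) = 194 + 0.7 × -38 = 167.4 → 167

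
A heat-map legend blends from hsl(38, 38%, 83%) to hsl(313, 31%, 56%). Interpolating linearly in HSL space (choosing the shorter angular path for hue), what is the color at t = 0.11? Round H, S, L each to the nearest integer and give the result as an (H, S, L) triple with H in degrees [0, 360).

(29, 37, 80)

Hue: 313 − 38 = 275°, but |275| > 180 so the shorter arc goes the other way: Δh = 275 − 360 = -85°.
H = 38 + 0.11 × (-85) = 28.65 → 29°
S = 38 + 0.11 × (31 − 38) = 37.23 → 37%
L = 83 + 0.11 × (56 − 83) = 80.03 → 80%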